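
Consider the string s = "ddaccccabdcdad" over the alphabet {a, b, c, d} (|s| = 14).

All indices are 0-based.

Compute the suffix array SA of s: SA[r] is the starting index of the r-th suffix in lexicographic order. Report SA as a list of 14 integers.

[7, 2, 12, 8, 6, 5, 4, 3, 10, 13, 1, 11, 9, 0]

rank | idx | suffix
   0 |   7 | abdcdad
   1 |   2 | accccabdcdad
   2 |  12 | ad
   3 |   8 | bdcdad
   4 |   6 | cabdcdad
   5 |   5 | ccabdcdad
   6 |   4 | cccabdcdad
   7 |   3 | ccccabdcdad
   8 |  10 | cdad
   9 |  13 | d
  10 |   1 | daccccabdcdad
  11 |  11 | dad
  12 |   9 | dcdad
  13 |   0 | ddaccccabdcdad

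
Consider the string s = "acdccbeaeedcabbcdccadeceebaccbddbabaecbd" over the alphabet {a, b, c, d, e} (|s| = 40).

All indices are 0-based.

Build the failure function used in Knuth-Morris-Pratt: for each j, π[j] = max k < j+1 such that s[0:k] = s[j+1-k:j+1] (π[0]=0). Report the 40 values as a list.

π[0] = 0
j=1 s[j]='c': π[1]=0 (border '')
j=2 s[j]='d': π[2]=0 (border '')
j=3 s[j]='c': π[3]=0 (border '')
j=4 s[j]='c': π[4]=0 (border '')
j=5 s[j]='b': π[5]=0 (border '')
j=6 s[j]='e': π[6]=0 (border '')
j=7 s[j]='a': π[7]=1 (border 'a')
j=8 s[j]='e': k: 1→0; π[8]=0 (border '')
j=9 s[j]='e': π[9]=0 (border '')
j=10 s[j]='d': π[10]=0 (border '')
j=11 s[j]='c': π[11]=0 (border '')
j=12 s[j]='a': π[12]=1 (border 'a')
j=13 s[j]='b': k: 1→0; π[13]=0 (border '')
j=14 s[j]='b': π[14]=0 (border '')
j=15 s[j]='c': π[15]=0 (border '')
j=16 s[j]='d': π[16]=0 (border '')
j=17 s[j]='c': π[17]=0 (border '')
j=18 s[j]='c': π[18]=0 (border '')
j=19 s[j]='a': π[19]=1 (border 'a')
j=20 s[j]='d': k: 1→0; π[20]=0 (border '')
j=21 s[j]='e': π[21]=0 (border '')
j=22 s[j]='c': π[22]=0 (border '')
j=23 s[j]='e': π[23]=0 (border '')
j=24 s[j]='e': π[24]=0 (border '')
j=25 s[j]='b': π[25]=0 (border '')
j=26 s[j]='a': π[26]=1 (border 'a')
j=27 s[j]='c': π[27]=2 (border 'ac')
j=28 s[j]='c': k: 2→0; π[28]=0 (border '')
j=29 s[j]='b': π[29]=0 (border '')
j=30 s[j]='d': π[30]=0 (border '')
j=31 s[j]='d': π[31]=0 (border '')
j=32 s[j]='b': π[32]=0 (border '')
j=33 s[j]='a': π[33]=1 (border 'a')
j=34 s[j]='b': k: 1→0; π[34]=0 (border '')
j=35 s[j]='a': π[35]=1 (border 'a')
j=36 s[j]='e': k: 1→0; π[36]=0 (border '')
j=37 s[j]='c': π[37]=0 (border '')
j=38 s[j]='b': π[38]=0 (border '')
j=39 s[j]='d': π[39]=0 (border '')

[0, 0, 0, 0, 0, 0, 0, 1, 0, 0, 0, 0, 1, 0, 0, 0, 0, 0, 0, 1, 0, 0, 0, 0, 0, 0, 1, 2, 0, 0, 0, 0, 0, 1, 0, 1, 0, 0, 0, 0]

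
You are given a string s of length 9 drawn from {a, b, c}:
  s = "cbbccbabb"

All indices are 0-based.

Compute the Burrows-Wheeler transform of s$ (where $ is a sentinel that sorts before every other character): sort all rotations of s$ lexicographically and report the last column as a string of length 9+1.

rank  rotation    last
    0  $cbbccbabb  b
    1  abb$cbbccb  b
    2  b$cbbccbab  b
    3  babb$cbbcc  c
    4  bb$cbbccba  a
    5  bbccbabb$c  c
    6  bccbabb$cb  b
    7  cbabb$cbbc  c
    8  cbbccbabb$  $
    9  ccbabb$cbb  b

bbbcacbc$b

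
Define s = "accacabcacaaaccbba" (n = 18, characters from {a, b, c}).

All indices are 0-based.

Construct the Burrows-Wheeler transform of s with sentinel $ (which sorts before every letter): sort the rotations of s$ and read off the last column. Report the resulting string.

abcaccc$abcaaabccaa

rank  rotation             last
    0  $accacabcacaaaccbba  a
    1  a$accacabcacaaaccbb  b
    2  aaaccbba$accacabcac  c
    3  aaccbba$accacabcaca  a
    4  abcacaaaccbba$accac  c
    5  acaaaccbba$accacabc  c
    6  acabcacaaaccbba$acc  c
    7  accacabcacaaaccbba$  $
    8  accbba$accacabcacaa  a
    9  ba$accacabcacaaaccb  b
   10  bba$accacabcacaaacc  c
   11  bcacaaaccbba$accaca  a
   12  caaaccbba$accacabca  a
   13  cabcacaaaccbba$acca  a
   14  cacaaaccbba$accacab  b
   15  cacabcacaaaccbba$ac  c
   16  cbba$accacabcacaaac  c
   17  ccacabcacaaaccbba$a  a
   18  ccbba$accacabcacaaa  a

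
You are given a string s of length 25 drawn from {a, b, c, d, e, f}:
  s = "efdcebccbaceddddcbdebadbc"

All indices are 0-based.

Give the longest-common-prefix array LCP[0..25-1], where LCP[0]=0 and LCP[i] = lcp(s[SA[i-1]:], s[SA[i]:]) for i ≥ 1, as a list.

[0, 1, 0, 2, 1, 2, 1, 0, 1, 2, 1, 1, 2, 0, 1, 2, 1, 2, 3, 1, 0, 2, 1, 1, 0]

rank→(start, suffix):
  0 → (9, 'aceddddcbdebadbc')
  1 → (21, 'adbc')
  2 → (8, 'baceddddcbdebadbc')
  3 → (20, 'badbc')
  4 → (23, 'bc')
  5 → (5, 'bccbaceddddcbdebadbc')
  6 → (17, 'bdebadbc')
  7 → (24, 'c')
  8 → (7, 'cbaceddddcbdebadbc')
  9 → (16, 'cbdebadbc')
  10 → (6, 'ccbaceddddcbdebadbc')
  11 → (3, 'cebccbaceddddcbdebadbc')
  12 → (10, 'ceddddcbdebadbc')
  13 → (22, 'dbc')
  14 → (15, 'dcbdebadbc')
  15 → (2, 'dcebccbaceddddcbdebadbc')
  16 → (14, 'ddcbdebadbc')
  17 → (13, 'dddcbdebadbc')
  18 → (12, 'ddddcbdebadbc')
  19 → (18, 'debadbc')
  20 → (19, 'ebadbc')
  21 → (4, 'ebccbaceddddcbdebadbc')
  22 → (11, 'eddddcbdebadbc')
  23 → (0, 'efdcebccbaceddddcbdebadbc')
  24 → (1, 'fdcebccbaceddddcbdebadbc')

SA = [9, 21, 8, 20, 23, 5, 17, 24, 7, 16, 6, 3, 10, 22, 15, 2, 14, 13, 12, 18, 19, 4, 11, 0, 1]
[i] adj suffixes → lcp
  [1] 9/21 → 1 ('a')
  [2] 21/8 → 0 ('')
  [3] 8/20 → 2 ('ba')
  [4] 20/23 → 1 ('b')
  [5] 23/5 → 2 ('bc')
  [6] 5/17 → 1 ('b')
  [7] 17/24 → 0 ('')
  [8] 24/7 → 1 ('c')
  [9] 7/16 → 2 ('cb')
  [10] 16/6 → 1 ('c')
  [11] 6/3 → 1 ('c')
  [12] 3/10 → 2 ('ce')
  [13] 10/22 → 0 ('')
  [14] 22/15 → 1 ('d')
  [15] 15/2 → 2 ('dc')
  [16] 2/14 → 1 ('d')
  [17] 14/13 → 2 ('dd')
  [18] 13/12 → 3 ('ddd')
  [19] 12/18 → 1 ('d')
  [20] 18/19 → 0 ('')
  [21] 19/4 → 2 ('eb')
  [22] 4/11 → 1 ('e')
  [23] 11/0 → 1 ('e')
  [24] 0/1 → 0 ('')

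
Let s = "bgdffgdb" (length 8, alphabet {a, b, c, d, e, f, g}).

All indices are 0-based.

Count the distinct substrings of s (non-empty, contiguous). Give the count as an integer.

rank→(start, suffix):
  0 → (7, 'b')
  1 → (0, 'bgdffgdb')
  2 → (6, 'db')
  3 → (2, 'dffgdb')
  4 → (3, 'ffgdb')
  5 → (4, 'fgdb')
  6 → (5, 'gdb')
  7 → (1, 'gdffgdb')

SA = [7, 0, 6, 2, 3, 4, 5, 1]
rank  pair      lcp
   1  s[7:],s[0:]  1  'b'
   2  s[0:],s[6:]  0  ''
   3  s[6:],s[2:]  1  'd'
   4  s[2:],s[3:]  0  ''
   5  s[3:],s[4:]  1  'f'
   6  s[4:],s[5:]  0  ''
   7  s[5:],s[1:]  2  'gd'

n(n+1)/2 = 8·9/2 = 36
Σ LCP = 0 + 1 + 0 + 1 + 0 + 1 + 0 + 2 = 5
distinct = 36 − 5 = 31

31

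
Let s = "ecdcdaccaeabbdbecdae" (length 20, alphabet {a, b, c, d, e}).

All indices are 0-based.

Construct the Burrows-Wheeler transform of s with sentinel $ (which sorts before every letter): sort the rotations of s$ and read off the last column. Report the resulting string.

rank  rotation               last
    0  $ecdcdaccaeabbdbecdae  e
    1  abbdbecdae$ecdcdaccae  e
    2  accaeabbdbecdae$ecdcd  d
    3  ae$ecdcdaccaeabbdbecd  d
    4  aeabbdbecdae$ecdcdacc  c
    5  bbdbecdae$ecdcdaccaea  a
    6  bdbecdae$ecdcdaccaeab  b
    7  becdae$ecdcdaccaeabbd  d
    8  caeabbdbecdae$ecdcdac  c
    9  ccaeabbdbecdae$ecdcda  a
   10  cdaccaeabbdbecdae$ecd  d
   11  cdae$ecdcdaccaeabbdbe  e
   12  cdcdaccaeabbdbecdae$e  e
   13  daccaeabbdbecdae$ecdc  c
   14  dae$ecdcdaccaeabbdbec  c
   15  dbecdae$ecdcdaccaeabb  b
   16  dcdaccaeabbdbecdae$ec  c
   17  e$ecdcdaccaeabbdbecda  a
   18  eabbdbecdae$ecdcdacca  a
   19  ecdae$ecdcdaccaeabbdb  b
   20  ecdcdaccaeabbdbecdae$  $

eeddcabdcadeeccbcaab$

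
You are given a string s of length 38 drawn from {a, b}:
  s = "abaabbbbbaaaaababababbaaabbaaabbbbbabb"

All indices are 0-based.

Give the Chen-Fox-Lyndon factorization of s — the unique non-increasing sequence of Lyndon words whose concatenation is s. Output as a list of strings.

emit factor 1: 'ab' (i=0, period=2)
emit factor 2: 'aabbbbb' (i=2, period=7)
emit factor 3: 'aaaaababababbaaabbaaabbbbbabb' (i=9, period=29)

["ab", "aabbbbb", "aaaaababababbaaabbaaabbbbbabb"]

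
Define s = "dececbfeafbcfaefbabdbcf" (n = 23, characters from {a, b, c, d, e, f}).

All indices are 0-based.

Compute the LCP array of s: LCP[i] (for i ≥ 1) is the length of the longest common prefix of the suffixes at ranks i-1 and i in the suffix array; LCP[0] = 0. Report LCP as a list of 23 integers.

[0, 1, 1, 0, 1, 3, 1, 1, 0, 1, 1, 2, 0, 1, 0, 1, 2, 1, 0, 1, 1, 2, 1]

rank | idx | suffix
   0 |  17 | abdbcf
   1 |  13 | aefbabdbcf
   2 |   8 | afbcfaefbabdbcf
   3 |  16 | babdbcf
   4 |  20 | bcf
   5 |  10 | bcfaefbabdbcf
   6 |  18 | bdbcf
   7 |   5 | bfeafbcfaefbabdbcf
   8 |   4 | cbfeafbcfaefbabdbcf
   9 |   2 | cecbfeafbcfaefbabdbcf
  10 |  21 | cf
  11 |  11 | cfaefbabdbcf
  12 |  19 | dbcf
  13 |   0 | dececbfeafbcfaefbabdbcf
  14 |   7 | eafbcfaefbabdbcf
  15 |   3 | ecbfeafbcfaefbabdbcf
  16 |   1 | ececbfeafbcfaefbabdbcf
  17 |  14 | efbabdbcf
  18 |  22 | f
  19 |  12 | faefbabdbcf
  20 |  15 | fbabdbcf
  21 |   9 | fbcfaefbabdbcf
  22 |   6 | feafbcfaefbabdbcf

SA = [17, 13, 8, 16, 20, 10, 18, 5, 4, 2, 21, 11, 19, 0, 7, 3, 1, 14, 22, 12, 15, 9, 6]
i: (SA[i-1],SA[i]) lcp shared
  1: (17,13) 1 'a'
  2: (13,8) 1 'a'
  3: (8,16) 0 ''
  4: (16,20) 1 'b'
  5: (20,10) 3 'bcf'
  6: (10,18) 1 'b'
  7: (18,5) 1 'b'
  8: (5,4) 0 ''
  9: (4,2) 1 'c'
  10: (2,21) 1 'c'
  11: (21,11) 2 'cf'
  12: (11,19) 0 ''
  13: (19,0) 1 'd'
  14: (0,7) 0 ''
  15: (7,3) 1 'e'
  16: (3,1) 2 'ec'
  17: (1,14) 1 'e'
  18: (14,22) 0 ''
  19: (22,12) 1 'f'
  20: (12,15) 1 'f'
  21: (15,9) 2 'fb'
  22: (9,6) 1 'f'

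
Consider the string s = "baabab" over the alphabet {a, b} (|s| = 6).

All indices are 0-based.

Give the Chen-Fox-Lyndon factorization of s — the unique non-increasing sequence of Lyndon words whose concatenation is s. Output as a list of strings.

["b", "aabab"]

emit factor 1: 'b' (i=0, period=1)
emit factor 2: 'aabab' (i=1, period=5)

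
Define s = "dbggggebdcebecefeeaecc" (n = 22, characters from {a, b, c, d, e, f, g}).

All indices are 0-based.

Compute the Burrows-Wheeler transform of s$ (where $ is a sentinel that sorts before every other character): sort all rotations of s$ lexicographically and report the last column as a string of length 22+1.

rank  rotation                 last
    0  $dbggggebdcebecefeeaecc  c
    1  aecc$dbggggebdcebecefee  e
    2  bdcebecefeeaecc$dbgggge  e
    3  becefeeaecc$dbggggebdce  e
    4  bggggebdcebecefeeaecc$d  d
    5  c$dbggggebdcebecefeeaec  c
    6  cc$dbggggebdcebecefeeae  e
    7  cebecefeeaecc$dbggggebd  d
    8  cefeeaecc$dbggggebdcebe  e
    9  dbggggebdcebecefeeaecc$  $
   10  dcebecefeeaecc$dbggggeb  b
   11  eaecc$dbggggebdcebecefe  e
   12  ebdcebecefeeaecc$dbgggg  g
   13  ebecefeeaecc$dbggggebdc  c
   14  ecc$dbggggebdcebecefeea  a
   15  ecefeeaecc$dbggggebdceb  b
   16  eeaecc$dbggggebdcebecef  f
   17  efeeaecc$dbggggebdcebec  c
   18  feeaecc$dbggggebdcebece  e
   19  gebdcebecefeeaecc$dbggg  g
   20  ggebdcebecefeeaecc$dbgg  g
   21  gggebdcebecefeeaecc$dbg  g
   22  ggggebdcebecefeeaecc$db  b

ceeedcede$begcabfcegggb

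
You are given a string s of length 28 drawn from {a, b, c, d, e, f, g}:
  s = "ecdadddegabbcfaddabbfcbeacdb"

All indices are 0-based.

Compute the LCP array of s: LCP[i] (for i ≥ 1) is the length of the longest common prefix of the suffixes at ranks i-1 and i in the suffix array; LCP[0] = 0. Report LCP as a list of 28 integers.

sorted suffixes:
  #0 SA[0]=9  'abbcfaddabbfcbeacdb'
  #1 SA[1]=17  'abbfcbeacdb'
  #2 SA[2]=24  'acdb'
  #3 SA[3]=14  'addabbfcbeacdb'
  #4 SA[4]=3  'adddegabbcfaddabbfcbeacdb'
  #5 SA[5]=27  'b'
  #6 SA[6]=10  'bbcfaddabbfcbeacdb'
  #7 SA[7]=18  'bbfcbeacdb'
  #8 SA[8]=11  'bcfaddabbfcbeacdb'
  #9 SA[9]=22  'beacdb'
  #10 SA[10]=19  'bfcbeacdb'
  #11 SA[11]=21  'cbeacdb'
  #12 SA[12]=1  'cdadddegabbcfaddabbfcbeacdb'
  #13 SA[13]=25  'cdb'
  #14 SA[14]=12  'cfaddabbfcbeacdb'
  #15 SA[15]=16  'dabbfcbeacdb'
  #16 SA[16]=2  'dadddegabbcfaddabbfcbeacdb'
  #17 SA[17]=26  'db'
  #18 SA[18]=15  'ddabbfcbeacdb'
  #19 SA[19]=4  'dddegabbcfaddabbfcbeacdb'
  #20 SA[20]=5  'ddegabbcfaddabbfcbeacdb'
  #21 SA[21]=6  'degabbcfaddabbfcbeacdb'
  #22 SA[22]=23  'eacdb'
  #23 SA[23]=0  'ecdadddegabbcfaddabbfcbeacdb'
  #24 SA[24]=7  'egabbcfaddabbfcbeacdb'
  #25 SA[25]=13  'faddabbfcbeacdb'
  #26 SA[26]=20  'fcbeacdb'
  #27 SA[27]=8  'gabbcfaddabbfcbeacdb'

SA = [9, 17, 24, 14, 3, 27, 10, 18, 11, 22, 19, 21, 1, 25, 12, 16, 2, 26, 15, 4, 5, 6, 23, 0, 7, 13, 20, 8]
[i] adj suffixes → lcp
  [1] 9/17 → 3 ('abb')
  [2] 17/24 → 1 ('a')
  [3] 24/14 → 1 ('a')
  [4] 14/3 → 3 ('add')
  [5] 3/27 → 0 ('')
  [6] 27/10 → 1 ('b')
  [7] 10/18 → 2 ('bb')
  [8] 18/11 → 1 ('b')
  [9] 11/22 → 1 ('b')
  [10] 22/19 → 1 ('b')
  [11] 19/21 → 0 ('')
  [12] 21/1 → 1 ('c')
  [13] 1/25 → 2 ('cd')
  [14] 25/12 → 1 ('c')
  [15] 12/16 → 0 ('')
  [16] 16/2 → 2 ('da')
  [17] 2/26 → 1 ('d')
  [18] 26/15 → 1 ('d')
  [19] 15/4 → 2 ('dd')
  [20] 4/5 → 2 ('dd')
  [21] 5/6 → 1 ('d')
  [22] 6/23 → 0 ('')
  [23] 23/0 → 1 ('e')
  [24] 0/7 → 1 ('e')
  [25] 7/13 → 0 ('')
  [26] 13/20 → 1 ('f')
  [27] 20/8 → 0 ('')

[0, 3, 1, 1, 3, 0, 1, 2, 1, 1, 1, 0, 1, 2, 1, 0, 2, 1, 1, 2, 2, 1, 0, 1, 1, 0, 1, 0]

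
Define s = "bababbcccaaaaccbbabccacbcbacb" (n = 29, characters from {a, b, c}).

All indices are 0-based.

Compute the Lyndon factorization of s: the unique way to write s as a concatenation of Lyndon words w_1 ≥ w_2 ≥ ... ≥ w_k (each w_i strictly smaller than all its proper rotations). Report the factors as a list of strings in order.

emit factor 1: 'b' (i=0, period=1)
emit factor 2: 'ababbccc' (i=1, period=8)
emit factor 3: 'aaaaccbbabccacbcbacb' (i=9, period=20)

["b", "ababbccc", "aaaaccbbabccacbcbacb"]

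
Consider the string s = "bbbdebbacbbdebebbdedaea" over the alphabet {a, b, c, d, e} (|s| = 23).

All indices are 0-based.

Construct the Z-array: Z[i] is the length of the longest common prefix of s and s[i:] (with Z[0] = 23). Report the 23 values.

[23, 2, 1, 0, 0, 2, 1, 0, 0, 2, 1, 0, 0, 1, 0, 2, 1, 0, 0, 0, 0, 0, 0]

Z[0]=23
i=1: i≥r, start 0; Z[1]=2 grow→box=[1,3)
i=2: min(r-i=1, Z[1]=2)=1; Z[2]=1
i=3: i≥r, start 0; Z[3]=0
i=4: i≥r, start 0; Z[4]=0
i=5: i≥r, start 0; Z[5]=2 grow→box=[5,7)
i=6: min(r-i=1, Z[1]=2)=1; Z[6]=1
i=7: i≥r, start 0; Z[7]=0
i=8: i≥r, start 0; Z[8]=0
i=9: i≥r, start 0; Z[9]=2 grow→box=[9,11)
i=10: min(r-i=1, Z[1]=2)=1; Z[10]=1
i=11: i≥r, start 0; Z[11]=0
i=12: i≥r, start 0; Z[12]=0
i=13: i≥r, start 0; Z[13]=1 grow→box=[13,14)
i=14: i≥r, start 0; Z[14]=0
i=15: i≥r, start 0; Z[15]=2 grow→box=[15,17)
i=16: min(r-i=1, Z[1]=2)=1; Z[16]=1
i=17: i≥r, start 0; Z[17]=0
i=18: i≥r, start 0; Z[18]=0
i=19: i≥r, start 0; Z[19]=0
i=20: i≥r, start 0; Z[20]=0
i=21: i≥r, start 0; Z[21]=0
i=22: i≥r, start 0; Z[22]=0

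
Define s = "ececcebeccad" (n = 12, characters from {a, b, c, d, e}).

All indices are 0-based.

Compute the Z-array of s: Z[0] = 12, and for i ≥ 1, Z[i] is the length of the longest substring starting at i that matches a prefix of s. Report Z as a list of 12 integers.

Z[0]=12
i=1: i≥r, start 0; Z[1]=0
i=2: i≥r, start 0; Z[2]=2 extend→box=[2,4)
i=3: min(r-i=1, Z[1]=0)=0; Z[3]=0
i=4: i≥r, start 0; Z[4]=0
i=5: i≥r, start 0; Z[5]=1 extend→box=[5,6)
i=6: i≥r, start 0; Z[6]=0
i=7: i≥r, start 0; Z[7]=2 extend→box=[7,9)
i=8: min(r-i=1, Z[1]=0)=0; Z[8]=0
i=9: i≥r, start 0; Z[9]=0
i=10: i≥r, start 0; Z[10]=0
i=11: i≥r, start 0; Z[11]=0

[12, 0, 2, 0, 0, 1, 0, 2, 0, 0, 0, 0]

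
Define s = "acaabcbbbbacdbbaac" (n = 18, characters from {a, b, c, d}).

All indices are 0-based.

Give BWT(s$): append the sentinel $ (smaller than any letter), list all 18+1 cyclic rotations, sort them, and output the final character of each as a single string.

rank  rotation             last
    0  $acaabcbbbbacdbbaac  c
    1  aabcbbbbacdbbaac$ac  c
    2  aac$acaabcbbbbacdbb  b
    3  abcbbbbacdbbaac$aca  a
    4  ac$acaabcbbbbacdbba  a
    5  acaabcbbbbacdbbaac$  $
    6  acdbbaac$acaabcbbbb  b
    7  baac$acaabcbbbbacdb  b
    8  bacdbbaac$acaabcbbb  b
    9  bbaac$acaabcbbbbacd  d
   10  bbacdbbaac$acaabcbb  b
   11  bbbacdbbaac$acaabcb  b
   12  bbbbacdbbaac$acaabc  c
   13  bcbbbbacdbbaac$acaa  a
   14  c$acaabcbbbbacdbbaa  a
   15  caabcbbbbacdbbaac$a  a
   16  cbbbbacdbbaac$acaab  b
   17  cdbbaac$acaabcbbbba  a
   18  dbbaac$acaabcbbbbac  c

ccbaa$bbbdbbcaaabac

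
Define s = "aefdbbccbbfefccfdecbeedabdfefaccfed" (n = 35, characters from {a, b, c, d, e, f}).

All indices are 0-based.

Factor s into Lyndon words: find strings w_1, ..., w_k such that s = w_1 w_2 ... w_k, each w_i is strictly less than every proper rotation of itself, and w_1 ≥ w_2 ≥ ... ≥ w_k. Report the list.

emit factor 1: 'aefdbbccbbfefccfdecbeed' (i=0, period=23)
emit factor 2: 'abdfefaccfed' (i=23, period=12)

["aefdbbccbbfefccfdecbeed", "abdfefaccfed"]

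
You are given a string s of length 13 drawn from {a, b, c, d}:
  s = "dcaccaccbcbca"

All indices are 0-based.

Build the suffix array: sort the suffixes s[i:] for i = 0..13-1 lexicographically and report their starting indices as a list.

[12, 2, 5, 10, 8, 11, 1, 4, 9, 7, 3, 6, 0]

rank | idx | suffix
   0 |  12 | a
   1 |   2 | accaccbcbca
   2 |   5 | accbcbca
   3 |  10 | bca
   4 |   8 | bcbca
   5 |  11 | ca
   6 |   1 | caccaccbcbca
   7 |   4 | caccbcbca
   8 |   9 | cbca
   9 |   7 | cbcbca
  10 |   3 | ccaccbcbca
  11 |   6 | ccbcbca
  12 |   0 | dcaccaccbcbca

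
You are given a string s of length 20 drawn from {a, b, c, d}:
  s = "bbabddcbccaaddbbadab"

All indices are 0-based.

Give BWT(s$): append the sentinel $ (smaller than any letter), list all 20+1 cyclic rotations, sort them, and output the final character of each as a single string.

rank  rotation               last
    0  $bbabddcbccaaddbbadab  b
    1  aaddbbadab$bbabddcbcc  c
    2  ab$bbabddcbccaaddbbad  d
    3  abddcbccaaddbbadab$bb  b
    4  adab$bbabddcbccaaddbb  b
    5  addbbadab$bbabddcbcca  a
    6  b$bbabddcbccaaddbbada  a
    7  babddcbccaaddbbadab$b  b
    8  badab$bbabddcbccaaddb  b
    9  bbabddcbccaaddbbadab$  $
   10  bbadab$bbabddcbccaadd  d
   11  bccaaddbbadab$bbabddc  c
   12  bddcbccaaddbbadab$bba  a
   13  caaddbbadab$bbabddcbc  c
   14  cbccaaddbbadab$bbabdd  d
   15  ccaaddbbadab$bbabddcb  b
   16  dab$bbabddcbccaaddbba  a
   17  dbbadab$bbabddcbccaad  d
   18  dcbccaaddbbadab$bbabd  d
   19  ddbbadab$bbabddcbccaa  a
   20  ddcbccaaddbbadab$bbab  b

bcdbbaabb$dcacdbaddab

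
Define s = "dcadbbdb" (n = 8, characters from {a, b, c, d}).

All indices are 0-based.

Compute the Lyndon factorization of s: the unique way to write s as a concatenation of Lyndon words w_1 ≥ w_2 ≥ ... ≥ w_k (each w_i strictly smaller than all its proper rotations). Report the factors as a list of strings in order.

["d", "c", "adbbdb"]

emit factor 1: 'd' (i=0, period=1)
emit factor 2: 'c' (i=1, period=1)
emit factor 3: 'adbbdb' (i=2, period=6)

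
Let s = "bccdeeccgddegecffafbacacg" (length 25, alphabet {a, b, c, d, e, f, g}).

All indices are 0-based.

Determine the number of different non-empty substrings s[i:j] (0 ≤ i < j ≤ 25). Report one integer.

302

sorted suffixes:
  #0 SA[0]=20  'acacg'
  #1 SA[1]=22  'acg'
  #2 SA[2]=17  'afbacacg'
  #3 SA[3]=19  'bacacg'
  #4 SA[4]=0  'bccdeeccgddegecffafbacacg'
  #5 SA[5]=21  'cacg'
  #6 SA[6]=1  'ccdeeccgddegecffafbacacg'
  #7 SA[7]=6  'ccgddegecffafbacacg'
  #8 SA[8]=2  'cdeeccgddegecffafbacacg'
  #9 SA[9]=14  'cffafbacacg'
  #10 SA[10]=23  'cg'
  #11 SA[11]=7  'cgddegecffafbacacg'
  #12 SA[12]=9  'ddegecffafbacacg'
  #13 SA[13]=3  'deeccgddegecffafbacacg'
  #14 SA[14]=10  'degecffafbacacg'
  #15 SA[15]=5  'eccgddegecffafbacacg'
  #16 SA[16]=13  'ecffafbacacg'
  #17 SA[17]=4  'eeccgddegecffafbacacg'
  #18 SA[18]=11  'egecffafbacacg'
  #19 SA[19]=16  'fafbacacg'
  #20 SA[20]=18  'fbacacg'
  #21 SA[21]=15  'ffafbacacg'
  #22 SA[22]=24  'g'
  #23 SA[23]=8  'gddegecffafbacacg'
  #24 SA[24]=12  'gecffafbacacg'

SA = [20, 22, 17, 19, 0, 21, 1, 6, 2, 14, 23, 7, 9, 3, 10, 5, 13, 4, 11, 16, 18, 15, 24, 8, 12]
i: (SA[i-1],SA[i]) lcp shared
  1: (20,22) 2 'ac'
  2: (22,17) 1 'a'
  3: (17,19) 0 ''
  4: (19,0) 1 'b'
  5: (0,21) 0 ''
  6: (21,1) 1 'c'
  7: (1,6) 2 'cc'
  8: (6,2) 1 'c'
  9: (2,14) 1 'c'
  10: (14,23) 1 'c'
  11: (23,7) 2 'cg'
  12: (7,9) 0 ''
  13: (9,3) 1 'd'
  14: (3,10) 2 'de'
  15: (10,5) 0 ''
  16: (5,13) 2 'ec'
  17: (13,4) 1 'e'
  18: (4,11) 1 'e'
  19: (11,16) 0 ''
  20: (16,18) 1 'f'
  21: (18,15) 1 'f'
  22: (15,24) 0 ''
  23: (24,8) 1 'g'
  24: (8,12) 1 'g'

n(n+1)/2 = 25·26/2 = 325
Σ LCP = 0 + 2 + 1 + 0 + 1 + 0 + 1 + 2 + 1 + 1 + 1 + 2 + 0 + 1 + 2 + 0 + 2 + 1 + 1 + 0 + 1 + 1 + 0 + 1 + 1 = 23
distinct = 325 − 23 = 302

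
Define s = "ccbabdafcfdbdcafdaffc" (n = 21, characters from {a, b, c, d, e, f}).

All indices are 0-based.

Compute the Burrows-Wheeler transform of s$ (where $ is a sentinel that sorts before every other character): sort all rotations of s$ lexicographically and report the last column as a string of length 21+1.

rank  rotation                last
    0  $ccbabdafcfdbdcafdaffc  c
    1  abdafcfdbdcafdaffc$ccb  b
    2  afcfdbdcafdaffc$ccbabd  d
    3  afdaffc$ccbabdafcfdbdc  c
    4  affc$ccbabdafcfdbdcafd  d
    5  babdafcfdbdcafdaffc$cc  c
    6  bdafcfdbdcafdaffc$ccba  a
    7  bdcafdaffc$ccbabdafcfd  d
    8  c$ccbabdafcfdbdcafdaff  f
    9  cafdaffc$ccbabdafcfdbd  d
   10  cbabdafcfdbdcafdaffc$c  c
   11  ccbabdafcfdbdcafdaffc$  $
   12  cfdbdcafdaffc$ccbabdaf  f
   13  dafcfdbdcafdaffc$ccbab  b
   14  daffc$ccbabdafcfdbdcaf  f
   15  dbdcafdaffc$ccbabdafcf  f
   16  dcafdaffc$ccbabdafcfdb  b
   17  fc$ccbabdafcfdbdcafdaf  f
   18  fcfdbdcafdaffc$ccbabda  a
   19  fdaffc$ccbabdafcfdbdca  a
   20  fdbdcafdaffc$ccbabdafc  c
   21  ffc$ccbabdafcfdbdcafda  a

cbdcdcadfdc$fbffbfaaca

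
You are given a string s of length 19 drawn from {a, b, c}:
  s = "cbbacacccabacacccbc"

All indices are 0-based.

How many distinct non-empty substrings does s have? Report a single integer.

rank | idx | suffix
   0 |   9 | abacacccbc
   1 |   3 | acacccabacacccbc
   2 |  11 | acacccbc
   3 |   5 | acccabacacccbc
   4 |  13 | acccbc
   5 |   2 | bacacccabacacccbc
   6 |  10 | bacacccbc
   7 |   1 | bbacacccabacacccbc
   8 |  17 | bc
   9 |  18 | c
  10 |   8 | cabacacccbc
  11 |   4 | cacccabacacccbc
  12 |  12 | cacccbc
  13 |   0 | cbbacacccabacacccbc
  14 |  16 | cbc
  15 |   7 | ccabacacccbc
  16 |  15 | ccbc
  17 |   6 | cccabacacccbc
  18 |  14 | cccbc

SA = [9, 3, 11, 5, 13, 2, 10, 1, 17, 18, 8, 4, 12, 0, 16, 7, 15, 6, 14]
i: (SA[i-1],SA[i]) lcp shared
  1: (9,3) 1 'a'
  2: (3,11) 6 'acaccc'
  3: (11,5) 2 'ac'
  4: (5,13) 4 'accc'
  5: (13,2) 0 ''
  6: (2,10) 7 'bacaccc'
  7: (10,1) 1 'b'
  8: (1,17) 1 'b'
  9: (17,18) 0 ''
  10: (18,8) 1 'c'
  11: (8,4) 2 'ca'
  12: (4,12) 5 'caccc'
  13: (12,0) 1 'c'
  14: (0,16) 2 'cb'
  15: (16,7) 1 'c'
  16: (7,15) 2 'cc'
  17: (15,6) 2 'cc'
  18: (6,14) 3 'ccc'

n(n+1)/2 = 19·20/2 = 190
Σ LCP = 0 + 1 + 6 + 2 + 4 + 0 + 7 + 1 + 1 + 0 + 1 + 2 + 5 + 1 + 2 + 1 + 2 + 2 + 3 = 41
distinct = 190 − 41 = 149

149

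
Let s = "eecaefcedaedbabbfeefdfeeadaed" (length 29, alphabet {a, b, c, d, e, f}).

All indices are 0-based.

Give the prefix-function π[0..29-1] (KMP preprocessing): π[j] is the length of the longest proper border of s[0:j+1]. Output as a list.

[0, 1, 0, 0, 1, 0, 0, 1, 0, 0, 1, 0, 0, 0, 0, 0, 0, 1, 2, 0, 0, 0, 1, 2, 0, 0, 0, 1, 0]

π[0] = 0
j=1 s[j]='e': π[1]=1 (border 'e')
j=2 s[j]='c': k: 1→0; π[2]=0 (border '')
j=3 s[j]='a': π[3]=0 (border '')
j=4 s[j]='e': π[4]=1 (border 'e')
j=5 s[j]='f': k: 1→0; π[5]=0 (border '')
j=6 s[j]='c': π[6]=0 (border '')
j=7 s[j]='e': π[7]=1 (border 'e')
j=8 s[j]='d': k: 1→0; π[8]=0 (border '')
j=9 s[j]='a': π[9]=0 (border '')
j=10 s[j]='e': π[10]=1 (border 'e')
j=11 s[j]='d': k: 1→0; π[11]=0 (border '')
j=12 s[j]='b': π[12]=0 (border '')
j=13 s[j]='a': π[13]=0 (border '')
j=14 s[j]='b': π[14]=0 (border '')
j=15 s[j]='b': π[15]=0 (border '')
j=16 s[j]='f': π[16]=0 (border '')
j=17 s[j]='e': π[17]=1 (border 'e')
j=18 s[j]='e': π[18]=2 (border 'ee')
j=19 s[j]='f': k: 2→1→0; π[19]=0 (border '')
j=20 s[j]='d': π[20]=0 (border '')
j=21 s[j]='f': π[21]=0 (border '')
j=22 s[j]='e': π[22]=1 (border 'e')
j=23 s[j]='e': π[23]=2 (border 'ee')
j=24 s[j]='a': k: 2→1→0; π[24]=0 (border '')
j=25 s[j]='d': π[25]=0 (border '')
j=26 s[j]='a': π[26]=0 (border '')
j=27 s[j]='e': π[27]=1 (border 'e')
j=28 s[j]='d': k: 1→0; π[28]=0 (border '')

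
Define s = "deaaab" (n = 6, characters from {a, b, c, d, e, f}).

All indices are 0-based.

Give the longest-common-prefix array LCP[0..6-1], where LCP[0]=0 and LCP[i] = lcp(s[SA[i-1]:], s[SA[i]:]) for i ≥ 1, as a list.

rank | idx | suffix
   0 |   2 | aaab
   1 |   3 | aab
   2 |   4 | ab
   3 |   5 | b
   4 |   0 | deaaab
   5 |   1 | eaaab

SA = [2, 3, 4, 5, 0, 1]
[i] adj suffixes → lcp
  [1] 2/3 → 2 ('aa')
  [2] 3/4 → 1 ('a')
  [3] 4/5 → 0 ('')
  [4] 5/0 → 0 ('')
  [5] 0/1 → 0 ('')

[0, 2, 1, 0, 0, 0]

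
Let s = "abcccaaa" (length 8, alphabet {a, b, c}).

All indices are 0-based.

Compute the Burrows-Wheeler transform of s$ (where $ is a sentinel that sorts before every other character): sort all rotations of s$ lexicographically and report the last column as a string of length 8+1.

aaac$accb

rank  rotation   last
    0  $abcccaaa  a
    1  a$abcccaa  a
    2  aa$abccca  a
    3  aaa$abccc  c
    4  abcccaaa$  $
    5  bcccaaa$a  a
    6  caaa$abcc  c
    7  ccaaa$abc  c
    8  cccaaa$ab  b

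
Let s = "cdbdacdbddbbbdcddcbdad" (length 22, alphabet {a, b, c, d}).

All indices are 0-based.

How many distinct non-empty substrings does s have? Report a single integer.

220

rank | idx | suffix
   0 |   4 | acdbddbbbdcddcbdad
   1 |  20 | ad
   2 |  10 | bbbdcddcbdad
   3 |  11 | bbdcddcbdad
   4 |   2 | bdacdbddbbbdcddcbdad
   5 |  18 | bdad
   6 |  12 | bdcddcbdad
   7 |   7 | bddbbbdcddcbdad
   8 |  17 | cbdad
   9 |   0 | cdbdacdbddbbbdcddcbdad
  10 |   5 | cdbddbbbdcddcbdad
  11 |  14 | cddcbdad
  12 |  21 | d
  13 |   3 | dacdbddbbbdcddcbdad
  14 |  19 | dad
  15 |   9 | dbbbdcddcbdad
  16 |   1 | dbdacdbddbbbdcddcbdad
  17 |   6 | dbddbbbdcddcbdad
  18 |  16 | dcbdad
  19 |  13 | dcddcbdad
  20 |   8 | ddbbbdcddcbdad
  21 |  15 | ddcbdad

SA = [4, 20, 10, 11, 2, 18, 12, 7, 17, 0, 5, 14, 21, 3, 19, 9, 1, 6, 16, 13, 8, 15]
[i] adj suffixes → lcp
  [1] 4/20 → 1 ('a')
  [2] 20/10 → 0 ('')
  [3] 10/11 → 2 ('bb')
  [4] 11/2 → 1 ('b')
  [5] 2/18 → 3 ('bda')
  [6] 18/12 → 2 ('bd')
  [7] 12/7 → 2 ('bd')
  [8] 7/17 → 0 ('')
  [9] 17/0 → 1 ('c')
  [10] 0/5 → 4 ('cdbd')
  [11] 5/14 → 2 ('cd')
  [12] 14/21 → 0 ('')
  [13] 21/3 → 1 ('d')
  [14] 3/19 → 2 ('da')
  [15] 19/9 → 1 ('d')
  [16] 9/1 → 2 ('db')
  [17] 1/6 → 3 ('dbd')
  [18] 6/16 → 1 ('d')
  [19] 16/13 → 2 ('dc')
  [20] 13/8 → 1 ('d')
  [21] 8/15 → 2 ('dd')

n(n+1)/2 = 22·23/2 = 253
Σ LCP = 0 + 1 + 0 + 2 + 1 + 3 + 2 + 2 + 0 + 1 + 4 + 2 + 0 + 1 + 2 + 1 + 2 + 3 + 1 + 2 + 1 + 2 = 33
distinct = 253 − 33 = 220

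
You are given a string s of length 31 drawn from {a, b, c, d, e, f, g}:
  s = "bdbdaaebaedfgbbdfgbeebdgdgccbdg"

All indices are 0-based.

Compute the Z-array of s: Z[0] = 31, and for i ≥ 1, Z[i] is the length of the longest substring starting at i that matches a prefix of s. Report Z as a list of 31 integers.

Z[0]=31
i=1: fresh scan; Z[1]=0
i=2: fresh scan; Z[2]=2 extend→box=[2,4)
i=3: min(r-i=1, Z[1]=0)=0; Z[3]=0
i=4: fresh scan; Z[4]=0
i=5: fresh scan; Z[5]=0
i=6: fresh scan; Z[6]=0
i=7: fresh scan; Z[7]=1 extend→box=[7,8)
i=8: fresh scan; Z[8]=0
i=9: fresh scan; Z[9]=0
i=10: fresh scan; Z[10]=0
i=11: fresh scan; Z[11]=0
i=12: fresh scan; Z[12]=0
i=13: fresh scan; Z[13]=1 extend→box=[13,14)
i=14: fresh scan; Z[14]=2 extend→box=[14,16)
i=15: min(r-i=1, Z[1]=0)=0; Z[15]=0
i=16: fresh scan; Z[16]=0
i=17: fresh scan; Z[17]=0
i=18: fresh scan; Z[18]=1 extend→box=[18,19)
i=19: fresh scan; Z[19]=0
i=20: fresh scan; Z[20]=0
i=21: fresh scan; Z[21]=2 extend→box=[21,23)
i=22: min(r-i=1, Z[1]=0)=0; Z[22]=0
i=23: fresh scan; Z[23]=0
i=24: fresh scan; Z[24]=0
i=25: fresh scan; Z[25]=0
i=26: fresh scan; Z[26]=0
i=27: fresh scan; Z[27]=0
i=28: fresh scan; Z[28]=2 extend→box=[28,30)
i=29: min(r-i=1, Z[1]=0)=0; Z[29]=0
i=30: fresh scan; Z[30]=0

[31, 0, 2, 0, 0, 0, 0, 1, 0, 0, 0, 0, 0, 1, 2, 0, 0, 0, 1, 0, 0, 2, 0, 0, 0, 0, 0, 0, 2, 0, 0]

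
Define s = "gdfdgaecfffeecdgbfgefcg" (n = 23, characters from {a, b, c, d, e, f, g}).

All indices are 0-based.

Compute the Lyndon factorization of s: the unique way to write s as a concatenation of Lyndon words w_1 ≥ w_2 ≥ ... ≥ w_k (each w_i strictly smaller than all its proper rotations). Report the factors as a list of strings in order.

emit factor 1: 'g' (i=0, period=1)
emit factor 2: 'dfdg' (i=1, period=4)
emit factor 3: 'aecfffeecdgbfgefcg' (i=5, period=18)

["g", "dfdg", "aecfffeecdgbfgefcg"]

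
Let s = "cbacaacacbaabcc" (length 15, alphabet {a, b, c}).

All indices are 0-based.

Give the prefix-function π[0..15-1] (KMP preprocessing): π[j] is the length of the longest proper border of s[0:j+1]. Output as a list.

[0, 0, 0, 1, 0, 0, 1, 0, 1, 2, 3, 0, 0, 1, 1]

π[0] = 0
j=1 s[j]='b': π[1]=0 (border '')
j=2 s[j]='a': π[2]=0 (border '')
j=3 s[j]='c': π[3]=1 (border 'c')
j=4 s[j]='a': k: 1→0; π[4]=0 (border '')
j=5 s[j]='a': π[5]=0 (border '')
j=6 s[j]='c': π[6]=1 (border 'c')
j=7 s[j]='a': k: 1→0; π[7]=0 (border '')
j=8 s[j]='c': π[8]=1 (border 'c')
j=9 s[j]='b': π[9]=2 (border 'cb')
j=10 s[j]='a': π[10]=3 (border 'cba')
j=11 s[j]='a': k: 3→0; π[11]=0 (border '')
j=12 s[j]='b': π[12]=0 (border '')
j=13 s[j]='c': π[13]=1 (border 'c')
j=14 s[j]='c': k: 1→0; π[14]=1 (border 'c')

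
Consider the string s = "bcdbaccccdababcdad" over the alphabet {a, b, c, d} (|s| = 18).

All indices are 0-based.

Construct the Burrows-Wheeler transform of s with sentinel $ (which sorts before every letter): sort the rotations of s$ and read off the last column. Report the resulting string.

rank  rotation             last
    0  $bcdbaccccdababcdad  d
    1  ababcdad$bcdbaccccd  d
    2  abcdad$bcdbaccccdab  b
    3  accccdababcdad$bcdb  b
    4  ad$bcdbaccccdababcd  d
    5  babcdad$bcdbaccccda  a
    6  baccccdababcdad$bcd  d
    7  bcdad$bcdbaccccdaba  a
    8  bcdbaccccdababcdad$  $
    9  ccccdababcdad$bcdba  a
   10  cccdababcdad$bcdbac  c
   11  ccdababcdad$bcdbacc  c
   12  cdababcdad$bcdbaccc  c
   13  cdad$bcdbaccccdabab  b
   14  cdbaccccdababcdad$b  b
   15  d$bcdbaccccdababcda  a
   16  dababcdad$bcdbacccc  c
   17  dad$bcdbaccccdababc  c
   18  dbaccccdababcdad$bc  c

ddbbdada$acccbbaccc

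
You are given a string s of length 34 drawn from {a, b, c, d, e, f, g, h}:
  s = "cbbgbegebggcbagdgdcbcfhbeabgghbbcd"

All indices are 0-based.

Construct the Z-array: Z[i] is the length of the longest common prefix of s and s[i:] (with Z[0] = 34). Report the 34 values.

Z[0]=34
i=1: outside box; Z[1]=0
i=2: outside box; Z[2]=0
i=3: outside box; Z[3]=0
i=4: outside box; Z[4]=0
i=5: outside box; Z[5]=0
i=6: outside box; Z[6]=0
i=7: outside box; Z[7]=0
i=8: outside box; Z[8]=0
i=9: outside box; Z[9]=0
i=10: outside box; Z[10]=0
i=11: outside box; Z[11]=2 grow→box=[11,13)
i=12: min(r-i=1, Z[1]=0)=0; Z[12]=0
i=13: outside box; Z[13]=0
i=14: outside box; Z[14]=0
i=15: outside box; Z[15]=0
i=16: outside box; Z[16]=0
i=17: outside box; Z[17]=0
i=18: outside box; Z[18]=2 grow→box=[18,20)
i=19: min(r-i=1, Z[1]=0)=0; Z[19]=0
i=20: outside box; Z[20]=1 grow→box=[20,21)
i=21: outside box; Z[21]=0
i=22: outside box; Z[22]=0
i=23: outside box; Z[23]=0
i=24: outside box; Z[24]=0
i=25: outside box; Z[25]=0
i=26: outside box; Z[26]=0
i=27: outside box; Z[27]=0
i=28: outside box; Z[28]=0
i=29: outside box; Z[29]=0
i=30: outside box; Z[30]=0
i=31: outside box; Z[31]=0
i=32: outside box; Z[32]=1 grow→box=[32,33)
i=33: outside box; Z[33]=0

[34, 0, 0, 0, 0, 0, 0, 0, 0, 0, 0, 2, 0, 0, 0, 0, 0, 0, 2, 0, 1, 0, 0, 0, 0, 0, 0, 0, 0, 0, 0, 0, 1, 0]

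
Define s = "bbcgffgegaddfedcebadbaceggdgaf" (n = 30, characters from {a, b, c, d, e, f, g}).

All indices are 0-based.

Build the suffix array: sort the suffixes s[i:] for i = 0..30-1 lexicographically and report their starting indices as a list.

[21, 18, 9, 28, 20, 17, 0, 1, 15, 22, 2, 19, 14, 10, 11, 26, 16, 13, 7, 23, 29, 12, 4, 5, 8, 27, 25, 6, 3, 24]

rank | idx | suffix
   0 |  21 | aceggdgaf
   1 |  18 | adbaceggdgaf
   2 |   9 | addfedcebadbaceggdgaf
   3 |  28 | af
   4 |  20 | baceggdgaf
   5 |  17 | badbaceggdgaf
   6 |   0 | bbcgffgegaddfedcebadbaceggdgaf
   7 |   1 | bcgffgegaddfedcebadbaceggdgaf
   8 |  15 | cebadbaceggdgaf
   9 |  22 | ceggdgaf
  10 |   2 | cgffgegaddfedcebadbaceggdgaf
  11 |  19 | dbaceggdgaf
  12 |  14 | dcebadbaceggdgaf
  13 |  10 | ddfedcebadbaceggdgaf
  14 |  11 | dfedcebadbaceggdgaf
  15 |  26 | dgaf
  16 |  16 | ebadbaceggdgaf
  17 |  13 | edcebadbaceggdgaf
  18 |   7 | egaddfedcebadbaceggdgaf
  19 |  23 | eggdgaf
  20 |  29 | f
  21 |  12 | fedcebadbaceggdgaf
  22 |   4 | ffgegaddfedcebadbaceggdgaf
  23 |   5 | fgegaddfedcebadbaceggdgaf
  24 |   8 | gaddfedcebadbaceggdgaf
  25 |  27 | gaf
  26 |  25 | gdgaf
  27 |   6 | gegaddfedcebadbaceggdgaf
  28 |   3 | gffgegaddfedcebadbaceggdgaf
  29 |  24 | ggdgaf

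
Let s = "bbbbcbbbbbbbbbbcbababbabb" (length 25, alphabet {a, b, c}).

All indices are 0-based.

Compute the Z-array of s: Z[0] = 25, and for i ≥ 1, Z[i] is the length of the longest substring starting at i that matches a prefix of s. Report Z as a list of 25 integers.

[25, 3, 2, 1, 0, 4, 4, 4, 4, 4, 4, 6, 3, 2, 1, 0, 1, 0, 1, 0, 2, 1, 0, 2, 1]

Z[0]=25
i=1: i≥r, start 0; Z[1]=3 extend→box=[1,4)
i=2: min(r-i=2, Z[1]=3)=2; Z[2]=2
i=3: min(r-i=1, Z[2]=2)=1; Z[3]=1
i=4: i≥r, start 0; Z[4]=0
i=5: i≥r, start 0; Z[5]=4 extend→box=[5,9)
i=6: min(r-i=3, Z[1]=3)=3; Z[6]=4 extend→box=[6,10)
i=7: min(r-i=3, Z[1]=3)=3; Z[7]=4 extend→box=[7,11)
i=8: min(r-i=3, Z[1]=3)=3; Z[8]=4 extend→box=[8,12)
i=9: min(r-i=3, Z[1]=3)=3; Z[9]=4 extend→box=[9,13)
i=10: min(r-i=3, Z[1]=3)=3; Z[10]=4 extend→box=[10,14)
i=11: min(r-i=3, Z[1]=3)=3; Z[11]=6 extend→box=[11,17)
i=12: min(r-i=5, Z[1]=3)=3; Z[12]=3
i=13: min(r-i=4, Z[2]=2)=2; Z[13]=2
i=14: min(r-i=3, Z[3]=1)=1; Z[14]=1
i=15: min(r-i=2, Z[4]=0)=0; Z[15]=0
i=16: min(r-i=1, Z[5]=4)=1; Z[16]=1
i=17: i≥r, start 0; Z[17]=0
i=18: i≥r, start 0; Z[18]=1 extend→box=[18,19)
i=19: i≥r, start 0; Z[19]=0
i=20: i≥r, start 0; Z[20]=2 extend→box=[20,22)
i=21: min(r-i=1, Z[1]=3)=1; Z[21]=1
i=22: i≥r, start 0; Z[22]=0
i=23: i≥r, start 0; Z[23]=2 extend→box=[23,25)
i=24: min(r-i=1, Z[1]=3)=1; Z[24]=1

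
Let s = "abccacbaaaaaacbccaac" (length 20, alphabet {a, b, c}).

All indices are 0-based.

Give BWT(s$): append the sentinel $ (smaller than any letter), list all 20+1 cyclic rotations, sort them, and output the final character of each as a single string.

rank  rotation               last
    0  $abccacbaaaaaacbccaac  c
    1  aaaaaacbccaac$abccacb  b
    2  aaaaacbccaac$abccacba  a
    3  aaaacbccaac$abccacbaa  a
    4  aaacbccaac$abccacbaaa  a
    5  aac$abccacbaaaaaacbcc  c
    6  aacbccaac$abccacbaaaa  a
    7  abccacbaaaaaacbccaac$  $
    8  ac$abccacbaaaaaacbcca  a
    9  acbaaaaaacbccaac$abcc  c
   10  acbccaac$abccacbaaaaa  a
   11  baaaaaacbccaac$abccac  c
   12  bccaac$abccacbaaaaaac  c
   13  bccacbaaaaaacbccaac$a  a
   14  c$abccacbaaaaaacbccaa  a
   15  caac$abccacbaaaaaacbc  c
   16  cacbaaaaaacbccaac$abc  c
   17  cbaaaaaacbccaac$abcca  a
   18  cbccaac$abccacbaaaaaa  a
   19  ccaac$abccacbaaaaaacb  b
   20  ccacbaaaaaacbccaac$ab  b

cbaaaca$acaccaaccaabb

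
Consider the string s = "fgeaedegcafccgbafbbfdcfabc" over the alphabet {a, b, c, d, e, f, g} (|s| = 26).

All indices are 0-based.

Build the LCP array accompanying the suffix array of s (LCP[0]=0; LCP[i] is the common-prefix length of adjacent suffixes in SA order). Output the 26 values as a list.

[0, 1, 1, 2, 0, 1, 1, 1, 0, 1, 1, 1, 1, 0, 1, 0, 1, 1, 0, 1, 1, 1, 1, 0, 1, 1]

rank→(start, suffix):
  0 → (23, 'abc')
  1 → (3, 'aedegcafccgbafbbfdcfabc')
  2 → (15, 'afbbfdcfabc')
  3 → (9, 'afccgbafbbfdcfabc')
  4 → (14, 'bafbbfdcfabc')
  5 → (17, 'bbfdcfabc')
  6 → (24, 'bc')
  7 → (18, 'bfdcfabc')
  8 → (25, 'c')
  9 → (8, 'cafccgbafbbfdcfabc')
  10 → (11, 'ccgbafbbfdcfabc')
  11 → (21, 'cfabc')
  12 → (12, 'cgbafbbfdcfabc')
  13 → (20, 'dcfabc')
  14 → (5, 'degcafccgbafbbfdcfabc')
  15 → (2, 'eaedegcafccgbafbbfdcfabc')
  16 → (4, 'edegcafccgbafbbfdcfabc')
  17 → (6, 'egcafccgbafbbfdcfabc')
  18 → (22, 'fabc')
  19 → (16, 'fbbfdcfabc')
  20 → (10, 'fccgbafbbfdcfabc')
  21 → (19, 'fdcfabc')
  22 → (0, 'fgeaedegcafccgbafbbfdcfabc')
  23 → (13, 'gbafbbfdcfabc')
  24 → (7, 'gcafccgbafbbfdcfabc')
  25 → (1, 'geaedegcafccgbafbbfdcfabc')

SA = [23, 3, 15, 9, 14, 17, 24, 18, 25, 8, 11, 21, 12, 20, 5, 2, 4, 6, 22, 16, 10, 19, 0, 13, 7, 1]
[i] adj suffixes → lcp
  [1] 23/3 → 1 ('a')
  [2] 3/15 → 1 ('a')
  [3] 15/9 → 2 ('af')
  [4] 9/14 → 0 ('')
  [5] 14/17 → 1 ('b')
  [6] 17/24 → 1 ('b')
  [7] 24/18 → 1 ('b')
  [8] 18/25 → 0 ('')
  [9] 25/8 → 1 ('c')
  [10] 8/11 → 1 ('c')
  [11] 11/21 → 1 ('c')
  [12] 21/12 → 1 ('c')
  [13] 12/20 → 0 ('')
  [14] 20/5 → 1 ('d')
  [15] 5/2 → 0 ('')
  [16] 2/4 → 1 ('e')
  [17] 4/6 → 1 ('e')
  [18] 6/22 → 0 ('')
  [19] 22/16 → 1 ('f')
  [20] 16/10 → 1 ('f')
  [21] 10/19 → 1 ('f')
  [22] 19/0 → 1 ('f')
  [23] 0/13 → 0 ('')
  [24] 13/7 → 1 ('g')
  [25] 7/1 → 1 ('g')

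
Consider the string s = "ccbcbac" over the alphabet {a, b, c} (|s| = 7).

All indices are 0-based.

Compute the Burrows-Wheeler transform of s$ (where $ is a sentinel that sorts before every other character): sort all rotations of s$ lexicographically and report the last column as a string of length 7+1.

cbccabc$

rank  rotation  last
    0  $ccbcbac  c
    1  ac$ccbcb  b
    2  bac$ccbc  c
    3  bcbac$cc  c
    4  c$ccbcba  a
    5  cbac$ccb  b
    6  cbcbac$c  c
    7  ccbcbac$  $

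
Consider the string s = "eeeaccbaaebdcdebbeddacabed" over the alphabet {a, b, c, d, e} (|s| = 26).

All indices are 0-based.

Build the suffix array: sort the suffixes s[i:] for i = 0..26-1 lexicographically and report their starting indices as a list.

sorted suffixes:
  #0 SA[0]=7  'aaebdcdebbeddacabed'
  #1 SA[1]=22  'abed'
  #2 SA[2]=20  'acabed'
  #3 SA[3]=3  'accbaaebdcdebbeddacabed'
  #4 SA[4]=8  'aebdcdebbeddacabed'
  #5 SA[5]=6  'baaebdcdebbeddacabed'
  #6 SA[6]=15  'bbeddacabed'
  #7 SA[7]=10  'bdcdebbeddacabed'
  #8 SA[8]=23  'bed'
  #9 SA[9]=16  'beddacabed'
  #10 SA[10]=21  'cabed'
  #11 SA[11]=5  'cbaaebdcdebbeddacabed'
  #12 SA[12]=4  'ccbaaebdcdebbeddacabed'
  #13 SA[13]=12  'cdebbeddacabed'
  #14 SA[14]=25  'd'
  #15 SA[15]=19  'dacabed'
  #16 SA[16]=11  'dcdebbeddacabed'
  #17 SA[17]=18  'ddacabed'
  #18 SA[18]=13  'debbeddacabed'
  #19 SA[19]=2  'eaccbaaebdcdebbeddacabed'
  #20 SA[20]=14  'ebbeddacabed'
  #21 SA[21]=9  'ebdcdebbeddacabed'
  #22 SA[22]=24  'ed'
  #23 SA[23]=17  'eddacabed'
  #24 SA[24]=1  'eeaccbaaebdcdebbeddacabed'
  #25 SA[25]=0  'eeeaccbaaebdcdebbeddacabed'

[7, 22, 20, 3, 8, 6, 15, 10, 23, 16, 21, 5, 4, 12, 25, 19, 11, 18, 13, 2, 14, 9, 24, 17, 1, 0]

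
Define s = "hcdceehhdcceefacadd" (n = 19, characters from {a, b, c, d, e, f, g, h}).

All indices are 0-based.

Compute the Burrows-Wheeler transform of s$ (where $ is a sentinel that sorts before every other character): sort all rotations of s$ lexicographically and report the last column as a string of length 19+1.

rank  rotation              last
    0  $hcdceehhdcceefacadd  d
    1  acadd$hcdceehhdcceef  f
    2  add$hcdceehhdcceefac  c
    3  cadd$hcdceehhdcceefa  a
    4  cceefacadd$hcdceehhd  d
    5  cdceehhdcceefacadd$h  h
    6  ceefacadd$hcdceehhdc  c
    7  ceehhdcceefacadd$hcd  d
    8  d$hcdceehhdcceefacad  d
    9  dcceefacadd$hcdceehh  h
   10  dceehhdcceefacadd$hc  c
   11  dd$hcdceehhdcceefaca  a
   12  eefacadd$hcdceehhdcc  c
   13  eehhdcceefacadd$hcdc  c
   14  efacadd$hcdceehhdcce  e
   15  ehhdcceefacadd$hcdce  e
   16  facadd$hcdceehhdccee  e
   17  hcdceehhdcceefacadd$  $
   18  hdcceefacadd$hcdceeh  h
   19  hhdcceefacadd$hcdcee  e

dfcadhcddhcacceee$he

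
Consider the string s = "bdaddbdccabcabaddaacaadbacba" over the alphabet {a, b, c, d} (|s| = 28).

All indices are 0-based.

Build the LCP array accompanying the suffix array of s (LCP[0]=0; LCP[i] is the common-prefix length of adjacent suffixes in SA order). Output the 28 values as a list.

rank→(start, suffix):
  0 → (27, 'a')
  1 → (17, 'aacaadbacba')
  2 → (20, 'aadbacba')
  3 → (12, 'abaddaacaadbacba')
  4 → (9, 'abcabaddaacaadbacba')
  5 → (18, 'acaadbacba')
  6 → (24, 'acba')
  7 → (21, 'adbacba')
  8 → (14, 'addaacaadbacba')
  9 → (2, 'addbdccabcabaddaacaadbacba')
  10 → (26, 'ba')
  11 → (23, 'bacba')
  12 → (13, 'baddaacaadbacba')
  13 → (10, 'bcabaddaacaadbacba')
  14 → (0, 'bdaddbdccabcabaddaacaadbacba')
  15 → (5, 'bdccabcabaddaacaadbacba')
  16 → (19, 'caadbacba')
  17 → (11, 'cabaddaacaadbacba')
  18 → (8, 'cabcabaddaacaadbacba')
  19 → (25, 'cba')
  20 → (7, 'ccabcabaddaacaadbacba')
  21 → (16, 'daacaadbacba')
  22 → (1, 'daddbdccabcabaddaacaadbacba')
  23 → (22, 'dbacba')
  24 → (4, 'dbdccabcabaddaacaadbacba')
  25 → (6, 'dccabcabaddaacaadbacba')
  26 → (15, 'ddaacaadbacba')
  27 → (3, 'ddbdccabcabaddaacaadbacba')

SA = [27, 17, 20, 12, 9, 18, 24, 21, 14, 2, 26, 23, 13, 10, 0, 5, 19, 11, 8, 25, 7, 16, 1, 22, 4, 6, 15, 3]
[i] adj suffixes → lcp
  [1] 27/17 → 1 ('a')
  [2] 17/20 → 2 ('aa')
  [3] 20/12 → 1 ('a')
  [4] 12/9 → 2 ('ab')
  [5] 9/18 → 1 ('a')
  [6] 18/24 → 2 ('ac')
  [7] 24/21 → 1 ('a')
  [8] 21/14 → 2 ('ad')
  [9] 14/2 → 3 ('add')
  [10] 2/26 → 0 ('')
  [11] 26/23 → 2 ('ba')
  [12] 23/13 → 2 ('ba')
  [13] 13/10 → 1 ('b')
  [14] 10/0 → 1 ('b')
  [15] 0/5 → 2 ('bd')
  [16] 5/19 → 0 ('')
  [17] 19/11 → 2 ('ca')
  [18] 11/8 → 3 ('cab')
  [19] 8/25 → 1 ('c')
  [20] 25/7 → 1 ('c')
  [21] 7/16 → 0 ('')
  [22] 16/1 → 2 ('da')
  [23] 1/22 → 1 ('d')
  [24] 22/4 → 2 ('db')
  [25] 4/6 → 1 ('d')
  [26] 6/15 → 1 ('d')
  [27] 15/3 → 2 ('dd')

[0, 1, 2, 1, 2, 1, 2, 1, 2, 3, 0, 2, 2, 1, 1, 2, 0, 2, 3, 1, 1, 0, 2, 1, 2, 1, 1, 2]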